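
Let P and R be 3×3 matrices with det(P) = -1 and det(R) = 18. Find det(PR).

-18

det(PR) = det(P)·det(R) = (-1)·(18) = -18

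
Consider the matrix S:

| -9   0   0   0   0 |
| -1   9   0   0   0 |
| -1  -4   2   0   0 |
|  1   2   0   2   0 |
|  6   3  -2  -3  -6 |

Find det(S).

S is lower triangular, so det(S) is the product of the diagonal entries:
det = (-9) · (9) · (2) · (2) · (-6) = 1944

1944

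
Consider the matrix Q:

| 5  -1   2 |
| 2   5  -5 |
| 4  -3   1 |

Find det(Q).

Expand along row 1:
  + 5 · |5 -5; -3 1| = 5·(5 − 15) = -50
  − (-1) · |2 -5; 4 1| = −(-1)·(2 − (-20)) = 22
  + 2 · |2 5; 4 -3| = 2·(-6 − 20) = -52
Sum: (-50) + (22) + (-52) = -80

det(Q) = -80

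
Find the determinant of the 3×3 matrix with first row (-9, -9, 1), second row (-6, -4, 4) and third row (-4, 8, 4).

Expand along column 1:
  + (-9) · |-4 4; 8 4| = (-9)·(-16 − 32) = 432
  − (-6) · |-9 1; 8 4| = −(-6)·(-36 − 8) = -264
  + (-4) · |-9 1; -4 4| = (-4)·(-36 − (-4)) = 128
Sum: (432) + (-264) + (128) = 296

296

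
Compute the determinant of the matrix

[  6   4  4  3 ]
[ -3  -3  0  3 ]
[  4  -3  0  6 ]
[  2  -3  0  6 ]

The determinant is 72.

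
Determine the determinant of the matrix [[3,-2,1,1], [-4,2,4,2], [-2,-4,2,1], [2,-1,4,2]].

Expand along row 1:
  + (3) · M_11   where M_11 = det([2 4 2; -4 2 1; -1 4 2]) = 0
  − (-2) · M_12   where M_12 = det([-4 4 2; -2 2 1; 2 4 2]) = 0
  + (1) · M_13   where M_13 = det([-4 2 2; -2 -4 1; 2 -1 2]) = 60
  − (1) · M_14   where M_14 = det([-4 2 4; -2 -4 2; 2 -1 4]) = 120
det = (+1)·(3)·(0) + (-1)·(-2)·(0) + (+1)·(1)·(60) + (-1)·(1)·(120) = -60

The determinant is -60.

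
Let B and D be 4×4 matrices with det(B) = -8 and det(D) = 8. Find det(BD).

det(BD) = det(B)·det(D) = (-8)·(8) = -64

det(BD) = -64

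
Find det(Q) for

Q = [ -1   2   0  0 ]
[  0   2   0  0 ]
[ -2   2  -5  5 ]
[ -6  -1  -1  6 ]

|Q| = 50

Q is block lower-triangular with a 2×2 block and a 2×2 block on the diagonal, so its determinant equals the product of the determinants of the diagonal blocks.
det of the 2×2 block = -2
det of the 2×2 block = -25
det = (-2)·(-25) = 50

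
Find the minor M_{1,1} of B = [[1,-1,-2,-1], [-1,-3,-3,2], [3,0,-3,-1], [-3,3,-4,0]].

39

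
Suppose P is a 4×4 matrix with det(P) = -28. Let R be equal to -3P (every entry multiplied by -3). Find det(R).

-2268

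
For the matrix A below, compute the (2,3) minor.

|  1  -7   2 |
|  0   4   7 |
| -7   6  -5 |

-43

Delete row 2 and column 3; the remaining 2×2 submatrix is [1 -7; -7 6].
Its determinant is 1·6 − (-7)·(-7) = -43.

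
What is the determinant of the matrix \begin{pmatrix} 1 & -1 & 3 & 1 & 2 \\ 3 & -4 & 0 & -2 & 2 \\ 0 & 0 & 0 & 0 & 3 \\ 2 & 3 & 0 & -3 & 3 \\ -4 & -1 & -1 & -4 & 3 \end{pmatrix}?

Expand along row 3 (it has 4 zeros):
  + (3) · M_35   where M_35 = det([1 -1 3 1; 3 -4 0 -2; 2 3 0 -3; -4 -1 -1 -4]) = -405
det = (+1)·(3)·(-405) = -1215

-1215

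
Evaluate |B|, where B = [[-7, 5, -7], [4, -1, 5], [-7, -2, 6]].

-218

Expand along column 1:
  + (-7) · |-1 5; -2 6| = (-7)·(-6 − (-10)) = -28
  − 4 · |5 -7; -2 6| = −4·(30 − 14) = -64
  + (-7) · |5 -7; -1 5| = (-7)·(25 − 7) = -126
Sum: (-28) + (-64) + (-126) = -218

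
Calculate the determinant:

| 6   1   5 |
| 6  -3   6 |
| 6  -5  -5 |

The determinant is 276.

Expand along row 1:
  + 6 · |-3 6; -5 -5| = 6·(15 − (-30)) = 270
  − 1 · |6 6; 6 -5| = −1·(-30 − 36) = 66
  + 5 · |6 -3; 6 -5| = 5·(-30 − (-18)) = -60
Sum: (270) + (66) + (-60) = 276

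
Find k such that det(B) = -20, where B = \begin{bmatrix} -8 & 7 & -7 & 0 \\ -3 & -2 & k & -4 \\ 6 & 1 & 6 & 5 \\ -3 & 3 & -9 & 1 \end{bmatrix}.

Expanding along the column containing k, det(B) is linear in k: det(B) = (35)·k + (15).
Set (35)·k + (15) = -20  ⇒  (35)·k = -35  ⇒  k = -1.

-1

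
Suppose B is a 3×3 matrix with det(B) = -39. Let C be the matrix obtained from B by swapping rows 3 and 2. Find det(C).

det(C) = 39

Swapping two rows multiplies the determinant by −1.
det(C) = (-1)·(-39) = 39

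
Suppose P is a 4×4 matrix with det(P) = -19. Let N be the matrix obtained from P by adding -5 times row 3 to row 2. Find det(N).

det(N) = -19

Adding a multiple of one row to another leaves the determinant unchanged.
det(N) = (1)·(-19) = -19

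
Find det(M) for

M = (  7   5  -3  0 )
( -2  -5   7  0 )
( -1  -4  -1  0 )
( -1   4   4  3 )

Expand along column 4 (it has 3 zeros):
  + (3) · M_44   where M_44 = det([7 5 -3; -2 -5 7; -1 -4 -1]) = 177
det = (+1)·(3)·(177) = 531

531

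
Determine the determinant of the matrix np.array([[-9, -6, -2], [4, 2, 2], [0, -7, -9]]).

Expand along column 1:
  + (-9) · |2 2; -7 -9| = (-9)·(-18 − (-14)) = 36
  − 4 · |-6 -2; -7 -9| = −4·(54 − 14) = -160
Sum: (36) + (-160) = -124

-124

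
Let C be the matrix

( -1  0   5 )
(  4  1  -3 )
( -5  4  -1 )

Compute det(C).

|C| = 94

Expand along row 1:
  + (-1) · |1 -3; 4 -1| = (-1)·(-1 − (-12)) = -11
  + 5 · |4 1; -5 4| = 5·(16 − (-5)) = 105
Sum: (-11) + (105) = 94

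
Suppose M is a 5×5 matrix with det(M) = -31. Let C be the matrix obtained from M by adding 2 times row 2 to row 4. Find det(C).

The determinant is -31.

Adding a multiple of one row to another leaves the determinant unchanged.
det(C) = (1)·(-31) = -31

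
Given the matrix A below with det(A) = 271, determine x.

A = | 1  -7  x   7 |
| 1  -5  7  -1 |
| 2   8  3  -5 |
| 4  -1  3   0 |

x = -4

Expanding along the row containing x, det(A) is linear in x: det(A) = (129)·x + (787).
Set (129)·x + (787) = 271  ⇒  (129)·x = -516  ⇒  x = -4.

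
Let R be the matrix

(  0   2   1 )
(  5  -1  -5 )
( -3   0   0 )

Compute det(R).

27

Expand along row 3:
  + (-3) · |2 1; -1 -5| = (-3)·(-10 − (-1)) = 27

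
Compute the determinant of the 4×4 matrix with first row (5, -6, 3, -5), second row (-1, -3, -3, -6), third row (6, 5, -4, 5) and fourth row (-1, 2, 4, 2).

Expand along row 1:
  + (5) · M_11   where M_11 = det([-3 -3 -6; 5 -4 5; 2 4 2]) = -84
  − (-6) · M_12   where M_12 = det([-1 -3 -6; 6 -4 5; -1 4 2]) = -41
  + (3) · M_13   where M_13 = det([-1 -3 -6; 6 5 5; -1 2 2]) = -51
  − (-5) · M_14   where M_14 = det([-1 -3 -3; 6 5 -4; -1 2 4]) = -19
det = (+1)·(5)·(-84) + (-1)·(-6)·(-41) + (+1)·(3)·(-51) + (-1)·(-5)·(-19) = -914

-914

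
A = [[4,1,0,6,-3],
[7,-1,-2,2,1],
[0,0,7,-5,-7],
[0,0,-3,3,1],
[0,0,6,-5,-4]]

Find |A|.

det(A) = -22

A is block upper-triangular with a 2×2 block and a 3×3 block on the diagonal, so its determinant equals the product of the determinants of the diagonal blocks.
det of the 2×2 block = -11
det of the 3×3 block = 2
det = (-11)·(2) = -22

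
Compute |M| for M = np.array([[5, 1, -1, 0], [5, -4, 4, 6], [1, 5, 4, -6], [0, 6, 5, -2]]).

Expand along row 1 (it has 1 zero):
  + (5) · M_11   where M_11 = det([-4 4 6; 5 4 -6; 6 5 -2]) = -186
  − (1) · M_12   where M_12 = det([5 4 6; 1 4 -6; 0 5 -2]) = 148
  + (-1) · M_13   where M_13 = det([5 -4 6; 1 5 -6; 0 6 -2]) = 158
det = (+1)·(5)·(-186) + (-1)·(1)·(148) + (+1)·(-1)·(158) = -1236

det(M) = -1236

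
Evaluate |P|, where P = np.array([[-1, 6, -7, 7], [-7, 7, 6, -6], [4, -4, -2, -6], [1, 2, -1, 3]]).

det(P) = 1380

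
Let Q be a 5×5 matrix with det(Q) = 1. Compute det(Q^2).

1

det(Q^2) = (det Q)^2 = (1)^2 = 1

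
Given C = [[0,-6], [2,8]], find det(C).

det(C) = 0·8 − (-6)·2 = 0 − (-12) = 12

|C| = 12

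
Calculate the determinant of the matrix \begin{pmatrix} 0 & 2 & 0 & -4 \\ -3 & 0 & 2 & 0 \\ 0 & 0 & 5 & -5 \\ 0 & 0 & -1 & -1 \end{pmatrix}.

The matrix is block upper-triangular with a 2×2 block and a 2×2 block on the diagonal, so its determinant equals the product of the determinants of the diagonal blocks.
det of the 2×2 block = 6
det of the 2×2 block = -10
det = (6)·(-10) = -60

-60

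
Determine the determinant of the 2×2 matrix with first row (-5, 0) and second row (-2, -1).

det = (-5)·(-1) − 0·(-2) = 5 − 0 = 5

5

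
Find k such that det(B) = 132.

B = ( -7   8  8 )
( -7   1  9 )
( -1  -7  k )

k = 5

Expanding along the column containing k, det(B) is linear in k: det(B) = (49)·k + (-113).
Set (49)·k + (-113) = 132  ⇒  (49)·k = 245  ⇒  k = 5.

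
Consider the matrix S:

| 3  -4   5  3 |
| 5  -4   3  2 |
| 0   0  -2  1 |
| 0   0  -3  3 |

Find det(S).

S is block upper-triangular with a 2×2 block and a 2×2 block on the diagonal, so its determinant equals the product of the determinants of the diagonal blocks.
det of the 2×2 block = 8
det of the 2×2 block = -3
det = (8)·(-3) = -24

det(S) = -24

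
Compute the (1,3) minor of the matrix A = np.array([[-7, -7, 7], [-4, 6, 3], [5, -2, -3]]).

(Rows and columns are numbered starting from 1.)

-22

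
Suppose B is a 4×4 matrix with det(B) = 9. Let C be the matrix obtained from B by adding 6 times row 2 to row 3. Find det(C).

Adding a multiple of one row to another leaves the determinant unchanged.
det(C) = (1)·(9) = 9

|C| = 9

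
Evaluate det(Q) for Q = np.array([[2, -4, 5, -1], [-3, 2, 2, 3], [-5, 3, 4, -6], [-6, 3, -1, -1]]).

Expand along row 1:
  + (2) · M_11   where M_11 = det([2 2 3; 3 4 -6; 3 -1 -1]) = -95
  − (-4) · M_12   where M_12 = det([-3 2 3; -5 4 -6; -6 -1 -1]) = 179
  + (5) · M_13   where M_13 = det([-3 2 3; -5 3 -6; -6 3 -1]) = 26
  − (-1) · M_14   where M_14 = det([-3 2 2; -5 3 4; -6 3 -1]) = -7
det = (+1)·(2)·(-95) + (-1)·(-4)·(179) + (+1)·(5)·(26) + (-1)·(-1)·(-7) = 649

649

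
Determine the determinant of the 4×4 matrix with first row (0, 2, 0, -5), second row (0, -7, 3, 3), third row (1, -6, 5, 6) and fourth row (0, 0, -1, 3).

Expand along column 1 (it has 3 zeros):
  + (1) · M_31   where M_31 = det([2 0 -5; -7 3 3; 0 -1 3]) = -11
det = (+1)·(1)·(-11) = -11

-11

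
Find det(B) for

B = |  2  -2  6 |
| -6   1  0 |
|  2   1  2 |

-68

Expand along column 3:
  + 6 · |-6 1; 2 1| = 6·(-6 − 2) = -48
  + 2 · |2 -2; -6 1| = 2·(2 − 12) = -20
Sum: (-48) + (-20) = -68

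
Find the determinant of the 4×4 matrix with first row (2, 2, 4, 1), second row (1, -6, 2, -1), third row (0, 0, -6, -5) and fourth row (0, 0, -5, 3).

The matrix is block upper-triangular with a 2×2 block and a 2×2 block on the diagonal, so its determinant equals the product of the determinants of the diagonal blocks.
det of the 2×2 block = -14
det of the 2×2 block = -43
det = (-14)·(-43) = 602

The determinant is 602.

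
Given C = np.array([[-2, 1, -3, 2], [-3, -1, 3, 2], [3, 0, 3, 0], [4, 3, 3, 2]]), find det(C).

Expand along row 3 (it has 2 zeros):
  + (3) · M_31   where M_31 = det([1 -3 2; -1 3 2; 3 3 2]) = -48
  + (3) · M_33   where M_33 = det([-2 1 2; -3 -1 2; 4 3 2]) = 20
det = (+1)·(3)·(-48) + (+1)·(3)·(20) = -84

det(C) = -84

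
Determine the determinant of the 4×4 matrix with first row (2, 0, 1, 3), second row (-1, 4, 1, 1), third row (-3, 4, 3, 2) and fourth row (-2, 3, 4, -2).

-145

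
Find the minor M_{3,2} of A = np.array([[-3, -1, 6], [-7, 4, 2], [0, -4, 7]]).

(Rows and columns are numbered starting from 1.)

Delete row 3 and column 2; the remaining 2×2 submatrix is [-3 6; -7 2].
Its determinant is (-3)·2 − 6·(-7) = 36.

The minor is 36.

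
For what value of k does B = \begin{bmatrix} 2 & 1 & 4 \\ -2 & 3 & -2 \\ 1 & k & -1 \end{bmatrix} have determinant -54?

8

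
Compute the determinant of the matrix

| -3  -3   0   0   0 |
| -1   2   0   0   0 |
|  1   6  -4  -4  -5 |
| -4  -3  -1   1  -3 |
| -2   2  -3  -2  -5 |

-27

The matrix is block lower-triangular with a 2×2 block and a 3×3 block on the diagonal, so its determinant equals the product of the determinants of the diagonal blocks.
det of the 2×2 block = -9
det of the 3×3 block = 3
det = (-9)·(3) = -27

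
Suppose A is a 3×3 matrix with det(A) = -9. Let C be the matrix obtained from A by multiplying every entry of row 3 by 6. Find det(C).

Scaling one row by 6 multiplies the determinant by 6.
det(C) = (6)·(-9) = -54

-54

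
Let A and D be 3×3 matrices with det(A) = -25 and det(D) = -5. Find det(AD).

det(AD) = 125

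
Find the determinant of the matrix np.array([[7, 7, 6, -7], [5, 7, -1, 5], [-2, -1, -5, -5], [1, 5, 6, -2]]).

Expand along row 1:
  + (7) · M_11   where M_11 = det([7 -1 5; -1 -5 -5; 5 6 -2]) = 402
  − (7) · M_12   where M_12 = det([5 -1 5; -2 -5 -5; 1 6 -2]) = 174
  + (6) · M_13   where M_13 = det([5 7 5; -2 -1 -5; 1 5 -2]) = 27
  − (-7) · M_14   where M_14 = det([5 7 -1; -2 -1 -5; 1 5 6]) = 153
det = (+1)·(7)·(402) + (-1)·(7)·(174) + (+1)·(6)·(27) + (-1)·(-7)·(153) = 2829

2829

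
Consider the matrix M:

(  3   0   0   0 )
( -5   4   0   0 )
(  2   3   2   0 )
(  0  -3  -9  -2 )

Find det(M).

M is lower triangular, so det(M) is the product of the diagonal entries:
det = (3) · (4) · (2) · (-2) = -48

det(M) = -48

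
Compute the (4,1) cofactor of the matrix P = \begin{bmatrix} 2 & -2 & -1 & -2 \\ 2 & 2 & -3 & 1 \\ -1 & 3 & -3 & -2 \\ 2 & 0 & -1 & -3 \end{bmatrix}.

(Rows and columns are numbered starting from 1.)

Delete row 4 and column 1; the remaining 3×3 submatrix is [-2 -1 -2; 2 -3 1; 3 -3 -2].
Its determinant is -31.
The cofactor carries sign (−1)^(4+1) = −1, so C_{4,1} = −(-31) = 31.

The cofactor is 31.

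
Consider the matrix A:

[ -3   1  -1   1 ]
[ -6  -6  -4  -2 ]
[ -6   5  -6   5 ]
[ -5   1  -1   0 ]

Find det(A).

Expand along row 4 (it has 1 zero):
  − (-5) · M_41   where M_41 = det([1 -1 1; -6 -4 -2; 5 -6 5]) = 4
  + (1) · M_42   where M_42 = det([-3 -1 1; -6 -4 -2; -6 -6 5]) = 66
  − (-1) · M_43   where M_43 = det([-3 1 1; -6 -6 -2; -6 5 5]) = 36
det = (-1)·(-5)·(4) + (+1)·(1)·(66) + (-1)·(-1)·(36) = 122

det(A) = 122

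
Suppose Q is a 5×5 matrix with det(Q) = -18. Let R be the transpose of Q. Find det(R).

|R| = -18

det(Qᵀ) = det(Q).
det(R) = (1)·(-18) = -18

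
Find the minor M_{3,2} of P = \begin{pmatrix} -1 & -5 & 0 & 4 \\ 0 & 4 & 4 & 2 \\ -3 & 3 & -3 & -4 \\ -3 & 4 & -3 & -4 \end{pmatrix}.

Delete row 3 and column 2; the remaining 3×3 submatrix is [-1 0 4; 0 4 2; -3 -3 -4].
Its determinant is 58.

58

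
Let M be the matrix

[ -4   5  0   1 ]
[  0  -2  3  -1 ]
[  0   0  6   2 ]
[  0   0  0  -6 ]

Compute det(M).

The determinant is -288.

M is upper triangular, so det(M) is the product of the diagonal entries:
det = (-4) · (-2) · (6) · (-6) = -288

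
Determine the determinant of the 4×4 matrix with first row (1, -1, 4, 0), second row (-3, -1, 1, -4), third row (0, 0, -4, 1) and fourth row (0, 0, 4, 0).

16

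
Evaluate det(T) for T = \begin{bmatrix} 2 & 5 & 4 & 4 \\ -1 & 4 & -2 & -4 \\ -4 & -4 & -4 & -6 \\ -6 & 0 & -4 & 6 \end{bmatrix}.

|T| = 776

Expand along row 4 (it has 1 zero):
  − (-6) · M_41   where M_41 = det([5 4 4; 4 -2 -4; -4 -4 -6]) = 44
  − (-4) · M_43   where M_43 = det([2 5 4; -1 4 -4; -4 -4 -6]) = 50
  + (6) · M_44   where M_44 = det([2 5 4; -1 4 -2; -4 -4 -4]) = 52
det = (-1)·(-6)·(44) + (-1)·(-4)·(50) + (+1)·(6)·(52) = 776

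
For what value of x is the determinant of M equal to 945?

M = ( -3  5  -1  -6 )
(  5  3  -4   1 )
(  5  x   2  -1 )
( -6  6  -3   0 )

-8

Expanding along the column containing x, det(M) is linear in x: det(M) = (-231)·x + (-903).
Set (-231)·x + (-903) = 945  ⇒  (-231)·x = 1848  ⇒  x = -8.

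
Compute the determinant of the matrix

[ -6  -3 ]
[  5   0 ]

The determinant is 15.

det = (-6)·0 − (-3)·5 = 0 − (-15) = 15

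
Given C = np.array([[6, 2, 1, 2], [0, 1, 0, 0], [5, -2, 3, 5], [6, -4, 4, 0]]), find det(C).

det(C) = -86

Expand along row 2 (it has 3 zeros):
  + (1) · M_22   where M_22 = det([6 1 2; 5 3 5; 6 4 0]) = -86
det = (+1)·(1)·(-86) = -86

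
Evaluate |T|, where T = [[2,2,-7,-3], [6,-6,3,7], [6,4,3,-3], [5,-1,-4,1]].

Expand along row 1:
  + (2) · M_11   where M_11 = det([-6 3 7; 4 3 -3; -1 -4 1]) = -40
  − (2) · M_12   where M_12 = det([6 3 7; 6 3 -3; 5 -4 1]) = -390
  + (-7) · M_13   where M_13 = det([6 -6 7; 6 4 -3; 5 -1 1]) = -50
  − (-3) · M_14   where M_14 = det([6 -6 3; 6 4 3; 5 -1 -4]) = -390
det = (+1)·(2)·(-40) + (-1)·(2)·(-390) + (+1)·(-7)·(-50) + (-1)·(-3)·(-390) = -120

-120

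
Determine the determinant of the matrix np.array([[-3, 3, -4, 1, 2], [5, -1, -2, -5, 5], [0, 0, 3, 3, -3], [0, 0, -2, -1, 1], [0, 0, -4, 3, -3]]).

The matrix is block upper-triangular with a 2×2 block and a 3×3 block on the diagonal, so its determinant equals the product of the determinants of the diagonal blocks.
det of the 2×2 block = -12
det of the 3×3 block = 0
det = (-12)·(0) = 0

0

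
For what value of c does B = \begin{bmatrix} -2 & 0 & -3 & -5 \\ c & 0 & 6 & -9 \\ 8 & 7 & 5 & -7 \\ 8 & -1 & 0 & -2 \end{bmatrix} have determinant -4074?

Expanding along the column containing c, det(B) is linear in c: det(B) = (88)·c + (-3810).
Set (88)·c + (-3810) = -4074  ⇒  (88)·c = -264  ⇒  c = -3.

c = -3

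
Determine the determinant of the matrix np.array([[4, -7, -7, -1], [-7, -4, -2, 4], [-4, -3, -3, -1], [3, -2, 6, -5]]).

Expand along row 1:
  + (4) · M_11   where M_11 = det([-4 -2 4; -3 -3 -1; -2 6 -5]) = -154
  − (-7) · M_12   where M_12 = det([-7 -2 4; -4 -3 -1; 3 6 -5]) = -161
  + (-7) · M_13   where M_13 = det([-7 -4 4; -4 -3 -1; 3 -2 -5]) = 69
  − (-1) · M_14   where M_14 = det([-7 -4 -2; -4 -3 -3; 3 -2 6]) = 74
det = (+1)·(4)·(-154) + (-1)·(-7)·(-161) + (+1)·(-7)·(69) + (-1)·(-1)·(74) = -2152

The determinant is -2152.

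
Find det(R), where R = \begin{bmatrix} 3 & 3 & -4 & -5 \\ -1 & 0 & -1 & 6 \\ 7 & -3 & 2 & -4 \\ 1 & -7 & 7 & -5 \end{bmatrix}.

det(R) = 453

Expand along row 2 (it has 1 zero):
  − (-1) · M_21   where M_21 = det([3 -4 -5; -3 2 -4; -7 7 -5]) = 37
  − (-1) · M_23   where M_23 = det([3 3 -5; 7 -3 -4; 1 -7 -5]) = 284
  + (6) · M_24   where M_24 = det([3 3 -4; 7 -3 2; 1 -7 7]) = 22
det = (-1)·(-1)·(37) + (-1)·(-1)·(284) + (+1)·(6)·(22) = 453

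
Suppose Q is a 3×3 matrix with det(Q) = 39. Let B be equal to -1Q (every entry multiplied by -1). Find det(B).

det(B) = -39

For a 3×3 matrix, det(-1Q) = (-1)^3·det(Q) = -1·det(Q).
det(B) = (-1)·(39) = -39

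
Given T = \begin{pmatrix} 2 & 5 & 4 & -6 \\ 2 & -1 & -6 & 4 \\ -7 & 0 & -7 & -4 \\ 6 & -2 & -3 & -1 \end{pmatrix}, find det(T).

Expand along row 3 (it has 1 zero):
  + (-7) · M_31   where M_31 = det([5 4 -6; -1 -6 4; -2 -3 -1]) = 108
  + (-7) · M_33   where M_33 = det([2 5 -6; 2 -1 4; 6 -2 -1]) = 136
  − (-4) · M_34   where M_34 = det([2 5 4; 2 -1 -6; 6 -2 -3]) = -160
det = (+1)·(-7)·(108) + (+1)·(-7)·(136) + (-1)·(-4)·(-160) = -2348

-2348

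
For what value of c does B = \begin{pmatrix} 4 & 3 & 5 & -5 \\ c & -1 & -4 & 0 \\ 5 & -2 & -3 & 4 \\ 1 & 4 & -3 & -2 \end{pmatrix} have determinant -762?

c = 4

Expanding along the column containing c, det(B) is linear in c: det(B) = (-24)·c + (-666).
Set (-24)·c + (-666) = -762  ⇒  (-24)·c = -96  ⇒  c = 4.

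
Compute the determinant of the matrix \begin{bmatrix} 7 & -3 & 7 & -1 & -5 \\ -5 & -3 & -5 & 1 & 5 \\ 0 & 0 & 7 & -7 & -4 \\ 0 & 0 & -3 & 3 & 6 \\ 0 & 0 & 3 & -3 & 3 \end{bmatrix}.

0

The matrix is block upper-triangular with a 2×2 block and a 3×3 block on the diagonal, so its determinant equals the product of the determinants of the diagonal blocks.
det of the 2×2 block = -36
det of the 3×3 block = 0
det = (-36)·(0) = 0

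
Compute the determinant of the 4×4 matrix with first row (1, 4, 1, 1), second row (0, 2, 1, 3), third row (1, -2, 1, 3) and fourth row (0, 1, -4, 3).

Expand along column 1 (it has 2 zeros):
  + (1) · M_11   where M_11 = det([2 1 3; -2 1 3; 1 -4 3]) = 60
  + (1) · M_31   where M_31 = det([4 1 1; 2 1 3; 1 -4 3]) = 48
det = (+1)·(1)·(60) + (+1)·(1)·(48) = 108

108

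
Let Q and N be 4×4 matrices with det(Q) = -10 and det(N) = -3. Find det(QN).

det(QN) = det(Q)·det(N) = (-10)·(-3) = 30

30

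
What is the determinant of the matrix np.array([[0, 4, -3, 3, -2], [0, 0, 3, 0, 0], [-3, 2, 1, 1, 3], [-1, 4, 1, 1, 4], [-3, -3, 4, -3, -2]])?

Expand along row 2 (it has 4 zeros):
  − (3) · M_23   where M_23 = det([0 4 3 -2; -3 2 1 3; -1 4 1 4; -3 -3 -3 -2]) = 179
det = (-1)·(3)·(179) = -537

-537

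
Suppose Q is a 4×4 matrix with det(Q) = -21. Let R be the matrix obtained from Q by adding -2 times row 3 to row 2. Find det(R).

Adding a multiple of one row to another leaves the determinant unchanged.
det(R) = (1)·(-21) = -21

det(R) = -21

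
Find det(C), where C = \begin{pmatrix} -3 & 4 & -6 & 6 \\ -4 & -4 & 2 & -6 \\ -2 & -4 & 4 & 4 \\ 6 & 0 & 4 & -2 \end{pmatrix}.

The determinant is -208.

Expand along row 4 (it has 1 zero):
  − (6) · M_41   where M_41 = det([4 -6 6; -4 2 -6; -4 4 4]) = -160
  − (4) · M_43   where M_43 = det([-3 4 6; -4 -4 -6; -2 -4 4]) = 280
  + (-2) · M_44   where M_44 = det([-3 4 -6; -4 -4 2; -2 -4 4]) = 24
det = (-1)·(6)·(-160) + (-1)·(4)·(280) + (+1)·(-2)·(24) = -208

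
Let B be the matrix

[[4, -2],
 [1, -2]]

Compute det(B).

det(B) = 4·(-2) − (-2)·1 = -8 − (-2) = -6

|B| = -6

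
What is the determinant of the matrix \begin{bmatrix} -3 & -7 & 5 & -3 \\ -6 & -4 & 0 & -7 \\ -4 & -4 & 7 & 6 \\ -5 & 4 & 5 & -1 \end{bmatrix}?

2951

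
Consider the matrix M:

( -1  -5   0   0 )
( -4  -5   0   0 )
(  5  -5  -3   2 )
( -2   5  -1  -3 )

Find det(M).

M is block lower-triangular with a 2×2 block and a 2×2 block on the diagonal, so its determinant equals the product of the determinants of the diagonal blocks.
det of the 2×2 block = -15
det of the 2×2 block = 11
det = (-15)·(11) = -165

The determinant is -165.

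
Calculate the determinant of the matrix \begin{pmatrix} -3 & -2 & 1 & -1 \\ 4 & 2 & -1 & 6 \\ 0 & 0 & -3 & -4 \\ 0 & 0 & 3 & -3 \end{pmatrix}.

The matrix is block upper-triangular with a 2×2 block and a 2×2 block on the diagonal, so its determinant equals the product of the determinants of the diagonal blocks.
det of the 2×2 block = 2
det of the 2×2 block = 21
det = (2)·(21) = 42

42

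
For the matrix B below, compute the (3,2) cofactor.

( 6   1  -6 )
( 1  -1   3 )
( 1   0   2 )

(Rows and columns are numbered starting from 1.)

The cofactor is -24.

Delete row 3 and column 2; the remaining 2×2 submatrix is [6 -6; 1 3].
Its determinant is 6·3 − (-6)·1 = 24.
The cofactor carries sign (−1)^(3+2) = −1, so C_{3,2} = −(24) = -24.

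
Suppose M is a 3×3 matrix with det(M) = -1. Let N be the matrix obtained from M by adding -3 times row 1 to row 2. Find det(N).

-1

Adding a multiple of one row to another leaves the determinant unchanged.
det(N) = (1)·(-1) = -1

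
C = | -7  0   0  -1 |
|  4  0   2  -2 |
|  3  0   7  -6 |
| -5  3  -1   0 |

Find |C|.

-108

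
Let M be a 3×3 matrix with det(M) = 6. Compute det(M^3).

det(M^3) = (det M)^3 = (6)^3 = 216

216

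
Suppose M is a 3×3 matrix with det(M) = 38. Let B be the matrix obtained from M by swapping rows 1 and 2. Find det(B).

det(B) = -38

Swapping two rows multiplies the determinant by −1.
det(B) = (-1)·(38) = -38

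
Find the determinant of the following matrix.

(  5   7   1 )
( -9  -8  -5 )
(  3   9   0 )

63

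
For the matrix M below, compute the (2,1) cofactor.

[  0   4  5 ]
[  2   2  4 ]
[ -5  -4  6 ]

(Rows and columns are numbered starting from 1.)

-44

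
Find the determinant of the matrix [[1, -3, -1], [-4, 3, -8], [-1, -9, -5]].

-90

Expand along row 1:
  + 1 · |3 -8; -9 -5| = 1·(-15 − 72) = -87
  − (-3) · |-4 -8; -1 -5| = −(-3)·(20 − 8) = 36
  + (-1) · |-4 3; -1 -9| = (-1)·(36 − (-3)) = -39
Sum: (-87) + (36) + (-39) = -90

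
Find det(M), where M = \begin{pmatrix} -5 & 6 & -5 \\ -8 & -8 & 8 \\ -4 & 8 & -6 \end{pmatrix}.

|M| = 80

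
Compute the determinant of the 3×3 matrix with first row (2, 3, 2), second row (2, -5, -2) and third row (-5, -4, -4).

12

Expand along row 1:
  + 2 · |-5 -2; -4 -4| = 2·(20 − 8) = 24
  − 3 · |2 -2; -5 -4| = −3·(-8 − 10) = 54
  + 2 · |2 -5; -5 -4| = 2·(-8 − 25) = -66
Sum: (24) + (54) + (-66) = 12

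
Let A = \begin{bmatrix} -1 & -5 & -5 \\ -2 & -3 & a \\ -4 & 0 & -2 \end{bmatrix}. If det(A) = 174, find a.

5

Expanding along the row containing a, det(A) is linear in a: det(A) = (20)·a + (74).
Set (20)·a + (74) = 174  ⇒  (20)·a = 100  ⇒  a = 5.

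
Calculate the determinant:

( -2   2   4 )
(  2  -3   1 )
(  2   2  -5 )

The determinant is 38.

Expand along row 1:
  + (-2) · |-3 1; 2 -5| = (-2)·(15 − 2) = -26
  − 2 · |2 1; 2 -5| = −2·(-10 − 2) = 24
  + 4 · |2 -3; 2 2| = 4·(4 − (-6)) = 40
Sum: (-26) + (24) + (40) = 38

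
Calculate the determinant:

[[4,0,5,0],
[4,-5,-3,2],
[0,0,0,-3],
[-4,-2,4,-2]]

Expand along row 3 (it has 3 zeros):
  − (-3) · M_34   where M_34 = det([4 0 5; 4 -5 -3; -4 -2 4]) = -244
det = (-1)·(-3)·(-244) = -732

The determinant is -732.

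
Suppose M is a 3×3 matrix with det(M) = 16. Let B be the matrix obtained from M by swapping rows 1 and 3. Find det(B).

|B| = -16

Swapping two rows multiplies the determinant by −1.
det(B) = (-1)·(16) = -16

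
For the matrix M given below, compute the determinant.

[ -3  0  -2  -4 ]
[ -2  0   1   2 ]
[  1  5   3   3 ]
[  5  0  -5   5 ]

Expand along column 2 (it has 3 zeros):
  − (5) · M_32   where M_32 = det([-3 -2 -4; -2 1 2; 5 -5 5]) = -105
det = (-1)·(5)·(-105) = 525

|M| = 525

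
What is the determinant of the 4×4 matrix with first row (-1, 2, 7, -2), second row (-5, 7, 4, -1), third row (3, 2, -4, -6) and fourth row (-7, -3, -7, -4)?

3769

Expand along row 1:
  + (-1) · M_11   where M_11 = det([7 4 -1; 2 -4 -6; -3 -7 -4]) = -52
  − (2) · M_12   where M_12 = det([-5 4 -1; 3 -4 -6; -7 -7 -4]) = 395
  + (7) · M_13   where M_13 = det([-5 7 -1; 3 2 -6; -7 -3 -4]) = 503
  − (-2) · M_14   where M_14 = det([-5 7 4; 3 2 -4; -7 -3 -7]) = 493
det = (+1)·(-1)·(-52) + (-1)·(2)·(395) + (+1)·(7)·(503) + (-1)·(-2)·(493) = 3769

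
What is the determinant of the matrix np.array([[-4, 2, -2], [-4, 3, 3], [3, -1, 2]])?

8

Expand along column 1:
  + (-4) · |3 3; -1 2| = (-4)·(6 − (-3)) = -36
  − (-4) · |2 -2; -1 2| = −(-4)·(4 − 2) = 8
  + 3 · |2 -2; 3 3| = 3·(6 − (-6)) = 36
Sum: (-36) + (8) + (36) = 8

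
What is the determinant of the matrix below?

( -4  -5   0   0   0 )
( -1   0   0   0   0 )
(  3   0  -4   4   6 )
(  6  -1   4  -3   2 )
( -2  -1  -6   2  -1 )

440

The matrix is block lower-triangular with a 2×2 block and a 3×3 block on the diagonal, so its determinant equals the product of the determinants of the diagonal blocks.
det of the 2×2 block = -5
det of the 3×3 block = -88
det = (-5)·(-88) = 440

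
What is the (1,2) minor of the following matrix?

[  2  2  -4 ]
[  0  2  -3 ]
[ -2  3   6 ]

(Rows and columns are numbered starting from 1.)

The minor is -6.

Delete row 1 and column 2; the remaining 2×2 submatrix is [0 -3; -2 6].
Its determinant is 0·6 − (-3)·(-2) = -6.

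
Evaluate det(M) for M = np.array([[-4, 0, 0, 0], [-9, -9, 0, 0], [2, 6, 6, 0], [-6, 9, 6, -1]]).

|M| = -216

M is lower triangular, so det(M) is the product of the diagonal entries:
det = (-4) · (-9) · (6) · (-1) = -216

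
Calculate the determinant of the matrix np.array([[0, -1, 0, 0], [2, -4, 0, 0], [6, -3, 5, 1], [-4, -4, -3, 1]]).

16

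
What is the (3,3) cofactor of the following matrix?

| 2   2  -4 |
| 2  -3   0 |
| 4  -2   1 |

Delete row 3 and column 3; the remaining 2×2 submatrix is [2 2; 2 -3].
Its determinant is 2·(-3) − 2·2 = -10.
The cofactor carries sign (−1)^(3+3) = +1, so C_{3,3} = +(-10) = -10.

-10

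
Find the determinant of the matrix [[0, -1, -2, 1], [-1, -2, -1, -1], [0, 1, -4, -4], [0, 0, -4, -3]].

Expand along column 1 (it has 3 zeros):
  − (-1) · M_21   where M_21 = det([-1 -2 1; 1 -4 -4; 0 -4 -3]) = -6
det = (-1)·(-1)·(-6) = -6

-6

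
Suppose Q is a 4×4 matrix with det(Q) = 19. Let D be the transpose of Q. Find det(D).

det(Qᵀ) = det(Q).
det(D) = (1)·(19) = 19

19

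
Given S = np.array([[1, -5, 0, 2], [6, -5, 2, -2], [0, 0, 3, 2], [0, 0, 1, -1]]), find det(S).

det(S) = -125

S is block upper-triangular with a 2×2 block and a 2×2 block on the diagonal, so its determinant equals the product of the determinants of the diagonal blocks.
det of the 2×2 block = 25
det of the 2×2 block = -5
det = (25)·(-5) = -125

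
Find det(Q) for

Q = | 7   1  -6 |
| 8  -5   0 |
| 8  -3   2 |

Expand along column 3:
  + (-6) · |8 -5; 8 -3| = (-6)·(-24 − (-40)) = -96
  + 2 · |7 1; 8 -5| = 2·(-35 − 8) = -86
Sum: (-96) + (-86) = -182

-182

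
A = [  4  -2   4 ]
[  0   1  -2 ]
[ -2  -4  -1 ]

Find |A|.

Expand along row 2:
  + 1 · |4 4; -2 -1| = 1·(-4 − (-8)) = 4
  − (-2) · |4 -2; -2 -4| = −(-2)·(-16 − 4) = -40
Sum: (4) + (-40) = -36

The determinant is -36.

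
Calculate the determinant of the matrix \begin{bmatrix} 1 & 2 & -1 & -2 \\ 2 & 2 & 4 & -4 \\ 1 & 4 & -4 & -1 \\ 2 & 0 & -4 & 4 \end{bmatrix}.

The determinant is -76.

Expand along row 4 (it has 1 zero):
  − (2) · M_41   where M_41 = det([2 -1 -2; 2 4 -4; 4 -4 -1]) = 22
  − (-4) · M_43   where M_43 = det([1 2 -2; 2 2 -4; 1 4 -1]) = -2
  + (4) · M_44   where M_44 = det([1 2 -1; 2 2 4; 1 4 -4]) = -6
det = (-1)·(2)·(22) + (-1)·(-4)·(-2) + (+1)·(4)·(-6) = -76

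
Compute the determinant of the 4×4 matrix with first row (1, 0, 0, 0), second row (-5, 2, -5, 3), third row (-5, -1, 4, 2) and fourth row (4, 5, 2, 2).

-118

Expand along row 1 (it has 3 zeros):
  + (1) · M_11   where M_11 = det([2 -5 3; -1 4 2; 5 2 2]) = -118
det = (+1)·(1)·(-118) = -118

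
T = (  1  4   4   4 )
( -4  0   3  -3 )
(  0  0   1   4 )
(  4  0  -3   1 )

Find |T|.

Expand along column 2 (it has 3 zeros):
  − (4) · M_12   where M_12 = det([-4 3 -3; 0 1 4; 4 -3 1]) = 8
det = (-1)·(4)·(8) = -32

-32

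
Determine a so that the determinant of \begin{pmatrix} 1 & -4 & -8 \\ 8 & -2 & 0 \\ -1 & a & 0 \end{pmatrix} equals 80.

Expanding along the row containing a, det(A) is linear in a: det(A) = (-64)·a + (16).
Set (-64)·a + (16) = 80  ⇒  (-64)·a = 64  ⇒  a = -1.

a = -1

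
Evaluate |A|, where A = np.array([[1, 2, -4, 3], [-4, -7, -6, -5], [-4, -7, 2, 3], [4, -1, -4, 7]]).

Expand along row 1:
  + (1) · M_11   where M_11 = det([-7 -6 -5; -7 2 3; -1 -4 7]) = -608
  − (2) · M_12   where M_12 = det([-4 -6 -5; -4 2 3; 4 -4 7]) = -384
  + (-4) · M_13   where M_13 = det([-4 -7 -5; -4 -7 3; 4 -1 7]) = -256
  − (3) · M_14   where M_14 = det([-4 -7 -6; -4 -7 2; 4 -1 -4]) = -256
det = (+1)·(1)·(-608) + (-1)·(2)·(-384) + (+1)·(-4)·(-256) + (-1)·(3)·(-256) = 1952

|A| = 1952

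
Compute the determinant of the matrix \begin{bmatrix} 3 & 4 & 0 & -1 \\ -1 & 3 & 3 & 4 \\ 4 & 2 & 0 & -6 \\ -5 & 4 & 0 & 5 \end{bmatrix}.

Expand along column 3 (it has 3 zeros):
  − (3) · M_23   where M_23 = det([3 4 -1; 4 2 -6; -5 4 5]) = 116
det = (-1)·(3)·(116) = -348

-348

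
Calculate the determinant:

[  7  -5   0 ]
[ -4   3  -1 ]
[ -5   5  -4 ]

The determinant is 6.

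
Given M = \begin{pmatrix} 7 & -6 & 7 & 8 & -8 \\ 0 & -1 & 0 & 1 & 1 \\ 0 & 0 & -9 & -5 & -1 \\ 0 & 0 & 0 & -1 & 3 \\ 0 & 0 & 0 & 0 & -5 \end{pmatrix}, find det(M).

The determinant is 315.

M is upper triangular, so det(M) is the product of the diagonal entries:
det = (7) · (-1) · (-9) · (-1) · (-5) = 315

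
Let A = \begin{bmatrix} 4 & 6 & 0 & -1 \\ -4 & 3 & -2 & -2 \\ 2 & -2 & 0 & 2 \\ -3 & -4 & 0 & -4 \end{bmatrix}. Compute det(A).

180

Expand along column 3 (it has 3 zeros):
  − (-2) · M_23   where M_23 = det([4 6 -1; 2 -2 2; -3 -4 -4]) = 90
det = (-1)·(-2)·(90) = 180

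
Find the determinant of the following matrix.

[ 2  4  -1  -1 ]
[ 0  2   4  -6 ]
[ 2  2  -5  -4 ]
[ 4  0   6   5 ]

864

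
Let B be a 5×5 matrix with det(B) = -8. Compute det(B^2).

det(B^2) = (det B)^2 = (-8)^2 = 64

64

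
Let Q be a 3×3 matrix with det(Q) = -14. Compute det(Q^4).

det(Q^4) = (det Q)^4 = (-14)^4 = 38416

38416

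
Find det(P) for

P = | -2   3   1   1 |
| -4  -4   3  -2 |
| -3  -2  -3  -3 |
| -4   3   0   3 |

The determinant is -314.

Expand along row 4 (it has 1 zero):
  − (-4) · M_41   where M_41 = det([3 1 1; -4 3 -2; -2 -3 -3]) = -35
  + (3) · M_42   where M_42 = det([-2 1 1; -4 3 -2; -3 -3 -3]) = 45
  + (3) · M_44   where M_44 = det([-2 3 1; -4 -4 3; -3 -2 -3]) = -103
det = (-1)·(-4)·(-35) + (+1)·(3)·(45) + (+1)·(3)·(-103) = -314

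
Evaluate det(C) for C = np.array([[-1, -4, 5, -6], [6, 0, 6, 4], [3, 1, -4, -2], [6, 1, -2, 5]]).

Expand along row 2 (it has 1 zero):
  − (6) · M_21   where M_21 = det([-4 5 -6; 1 -4 -2; 1 -2 5]) = 49
  − (6) · M_23   where M_23 = det([-1 -4 -6; 3 1 -2; 6 1 5]) = 119
  + (4) · M_24   where M_24 = det([-1 -4 5; 3 1 -4; 6 1 -2]) = 55
det = (-1)·(6)·(49) + (-1)·(6)·(119) + (+1)·(4)·(55) = -788

-788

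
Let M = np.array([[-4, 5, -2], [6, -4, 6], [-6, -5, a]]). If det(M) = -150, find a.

-3

Expanding along the row containing a, det(M) is linear in a: det(M) = (-14)·a + (-192).
Set (-14)·a + (-192) = -150  ⇒  (-14)·a = 42  ⇒  a = -3.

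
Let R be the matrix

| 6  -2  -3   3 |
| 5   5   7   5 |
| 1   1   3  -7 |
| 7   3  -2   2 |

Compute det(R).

|R| = -2176

Expand along row 1:
  + (6) · M_11   where M_11 = det([5 7 5; 1 3 -7; 3 -2 2]) = -256
  − (-2) · M_12   where M_12 = det([5 7 5; 1 3 -7; 7 -2 2]) = -512
  + (-3) · M_13   where M_13 = det([5 5 5; 1 1 -7; 7 3 2]) = -160
  − (3) · M_14   where M_14 = det([5 5 7; 1 1 3; 7 3 -2]) = 32
det = (+1)·(6)·(-256) + (-1)·(-2)·(-512) + (+1)·(-3)·(-160) + (-1)·(3)·(32) = -2176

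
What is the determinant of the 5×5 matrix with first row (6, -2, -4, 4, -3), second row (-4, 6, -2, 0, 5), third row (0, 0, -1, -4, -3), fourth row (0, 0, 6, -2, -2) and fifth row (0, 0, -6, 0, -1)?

The determinant is -1064.

The matrix is block upper-triangular with a 2×2 block and a 3×3 block on the diagonal, so its determinant equals the product of the determinants of the diagonal blocks.
det of the 2×2 block = 28
det of the 3×3 block = -38
det = (28)·(-38) = -1064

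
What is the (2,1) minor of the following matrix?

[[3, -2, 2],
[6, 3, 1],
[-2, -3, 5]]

The minor is -4.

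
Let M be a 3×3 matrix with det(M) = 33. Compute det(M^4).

The determinant is 1185921.

det(M^4) = (det M)^4 = (33)^4 = 1185921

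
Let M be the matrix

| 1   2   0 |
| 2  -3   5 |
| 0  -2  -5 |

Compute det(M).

45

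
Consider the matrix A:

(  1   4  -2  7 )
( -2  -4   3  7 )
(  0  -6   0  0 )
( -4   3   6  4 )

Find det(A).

Expand along row 3 (it has 3 zeros):
  − (-6) · M_32   where M_32 = det([1 -2 7; -2 3 7; -4 6 4]) = 10
det = (-1)·(-6)·(10) = 60

The determinant is 60.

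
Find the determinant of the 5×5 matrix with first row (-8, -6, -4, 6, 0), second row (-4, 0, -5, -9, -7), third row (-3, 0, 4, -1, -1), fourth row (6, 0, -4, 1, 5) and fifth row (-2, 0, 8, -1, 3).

-96

Expand along column 2 (it has 4 zeros):
  − (-6) · M_12   where M_12 = det([-4 -5 -9 -7; -3 4 -1 -1; 6 -4 1 5; -2 8 -1 3]) = -16
det = (-1)·(-6)·(-16) = -96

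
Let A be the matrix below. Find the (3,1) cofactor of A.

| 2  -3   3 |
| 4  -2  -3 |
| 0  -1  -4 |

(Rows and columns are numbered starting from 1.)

Delete row 3 and column 1; the remaining 2×2 submatrix is [-3 3; -2 -3].
Its determinant is (-3)·(-3) − 3·(-2) = 15.
The cofactor carries sign (−1)^(3+1) = +1, so C_{3,1} = +(15) = 15.

15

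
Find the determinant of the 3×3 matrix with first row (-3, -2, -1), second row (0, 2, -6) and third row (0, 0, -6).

The matrix is upper triangular, so the determinant is the product of the diagonal entries:
det = (-3) · (2) · (-6) = 36

36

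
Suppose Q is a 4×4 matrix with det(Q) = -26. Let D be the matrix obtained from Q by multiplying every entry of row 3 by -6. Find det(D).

|D| = 156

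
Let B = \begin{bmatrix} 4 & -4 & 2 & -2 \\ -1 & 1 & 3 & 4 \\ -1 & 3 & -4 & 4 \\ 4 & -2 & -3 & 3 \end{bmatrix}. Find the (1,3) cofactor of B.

-38

Delete row 1 and column 3; the remaining 3×3 submatrix is [-1 1 4; -1 3 4; 4 -2 3].
Its determinant is -38.
The cofactor carries sign (−1)^(1+3) = +1, so C_{1,3} = +(-38) = -38.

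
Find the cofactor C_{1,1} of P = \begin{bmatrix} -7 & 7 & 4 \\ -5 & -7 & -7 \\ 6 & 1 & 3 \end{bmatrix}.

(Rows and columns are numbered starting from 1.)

-14

Delete row 1 and column 1; the remaining 2×2 submatrix is [-7 -7; 1 3].
Its determinant is (-7)·3 − (-7)·1 = -14.
The cofactor carries sign (−1)^(1+1) = +1, so C_{1,1} = +(-14) = -14.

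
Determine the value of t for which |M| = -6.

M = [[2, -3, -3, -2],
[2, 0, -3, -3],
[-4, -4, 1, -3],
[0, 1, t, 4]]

Expanding along the row containing t, det(M) is linear in t: det(M) = (62)·t + (-130).
Set (62)·t + (-130) = -6  ⇒  (62)·t = 124  ⇒  t = 2.

2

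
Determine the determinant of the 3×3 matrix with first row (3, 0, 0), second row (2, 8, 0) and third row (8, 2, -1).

The matrix is lower triangular, so the determinant is the product of the diagonal entries:
det = (3) · (8) · (-1) = -24

The determinant is -24.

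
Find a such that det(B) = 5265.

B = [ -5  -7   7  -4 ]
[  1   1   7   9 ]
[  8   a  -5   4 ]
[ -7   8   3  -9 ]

a = 4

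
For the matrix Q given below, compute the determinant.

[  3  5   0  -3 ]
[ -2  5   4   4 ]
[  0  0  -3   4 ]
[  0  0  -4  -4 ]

|Q| = 700

Q is block upper-triangular with a 2×2 block and a 2×2 block on the diagonal, so its determinant equals the product of the determinants of the diagonal blocks.
det of the 2×2 block = 25
det of the 2×2 block = 28
det = (25)·(28) = 700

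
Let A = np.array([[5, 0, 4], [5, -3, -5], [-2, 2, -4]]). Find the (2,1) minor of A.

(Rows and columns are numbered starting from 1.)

Delete row 2 and column 1; the remaining 2×2 submatrix is [0 4; 2 -4].
Its determinant is 0·(-4) − 4·2 = -8.

-8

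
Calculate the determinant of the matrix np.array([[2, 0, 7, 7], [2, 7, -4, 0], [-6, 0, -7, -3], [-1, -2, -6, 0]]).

Expand along column 2 (it has 2 zeros):
  + (7) · M_22   where M_22 = det([2 7 7; -6 -7 -3; -1 -6 0]) = 188
  + (-2) · M_42   where M_42 = det([2 7 7; 2 -4 0; -6 -7 -3]) = -200
det = (+1)·(7)·(188) + (+1)·(-2)·(-200) = 1716

1716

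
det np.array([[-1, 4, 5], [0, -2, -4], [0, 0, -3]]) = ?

-6

Expand along row 3:
  + (-3) · |-1 4; 0 -2| = (-3)·(2 − 0) = -6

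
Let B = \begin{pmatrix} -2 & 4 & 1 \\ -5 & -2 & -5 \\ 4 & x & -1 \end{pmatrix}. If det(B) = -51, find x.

x = -3

Expanding along the column containing x, det(B) is linear in x: det(B) = (-15)·x + (-96).
Set (-15)·x + (-96) = -51  ⇒  (-15)·x = 45  ⇒  x = -3.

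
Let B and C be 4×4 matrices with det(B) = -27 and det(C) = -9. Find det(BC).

det(BC) = det(B)·det(C) = (-27)·(-9) = 243

243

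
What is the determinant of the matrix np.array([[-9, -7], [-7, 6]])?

det = (-9)·6 − (-7)·(-7) = -54 − 49 = -103

-103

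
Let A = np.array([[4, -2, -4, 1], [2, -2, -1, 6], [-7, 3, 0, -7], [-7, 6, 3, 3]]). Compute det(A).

|A| = 603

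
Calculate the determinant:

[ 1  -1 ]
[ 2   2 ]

det = 1·2 − (-1)·2 = 2 − (-2) = 4

4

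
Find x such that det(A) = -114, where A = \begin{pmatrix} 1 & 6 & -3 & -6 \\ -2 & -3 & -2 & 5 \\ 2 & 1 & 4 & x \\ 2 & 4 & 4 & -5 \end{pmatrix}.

Expanding along the row containing x, det(A) is linear in x: det(A) = (-26)·x + (-88).
Set (-26)·x + (-88) = -114  ⇒  (-26)·x = -26  ⇒  x = 1.

1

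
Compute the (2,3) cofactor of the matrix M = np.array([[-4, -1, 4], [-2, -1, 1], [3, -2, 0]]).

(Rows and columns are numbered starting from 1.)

Delete row 2 and column 3; the remaining 2×2 submatrix is [-4 -1; 3 -2].
Its determinant is (-4)·(-2) − (-1)·3 = 11.
The cofactor carries sign (−1)^(2+3) = −1, so C_{2,3} = −(11) = -11.

The cofactor is -11.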